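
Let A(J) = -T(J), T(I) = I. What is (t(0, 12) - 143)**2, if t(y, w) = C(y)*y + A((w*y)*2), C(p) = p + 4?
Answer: 20449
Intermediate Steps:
C(p) = 4 + p
A(J) = -J
t(y, w) = y*(4 + y) - 2*w*y (t(y, w) = (4 + y)*y - w*y*2 = y*(4 + y) - 2*w*y)
(t(0, 12) - 143)**2 = (0*(4 + 0 - 2*12) - 143)**2 = (0*(4 + 0 - 24) - 143)**2 = (0*(-20) - 143)**2 = (0 - 143)**2 = (-143)**2 = 20449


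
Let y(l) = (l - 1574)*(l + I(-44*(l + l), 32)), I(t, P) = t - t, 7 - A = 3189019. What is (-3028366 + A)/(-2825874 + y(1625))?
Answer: 6217378/2742999 ≈ 2.2666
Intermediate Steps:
A = -3189012 (A = 7 - 1*3189019 = 7 - 3189019 = -3189012)
I(t, P) = 0
y(l) = l*(-1574 + l) (y(l) = (l - 1574)*(l + 0) = (-1574 + l)*l = l*(-1574 + l))
(-3028366 + A)/(-2825874 + y(1625)) = (-3028366 - 3189012)/(-2825874 + 1625*(-1574 + 1625)) = -6217378/(-2825874 + 1625*51) = -6217378/(-2825874 + 82875) = -6217378/(-2742999) = -6217378*(-1/2742999) = 6217378/2742999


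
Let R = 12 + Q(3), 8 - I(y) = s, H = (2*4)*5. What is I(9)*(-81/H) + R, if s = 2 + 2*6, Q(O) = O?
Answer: 543/20 ≈ 27.150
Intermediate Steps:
H = 40 (H = 8*5 = 40)
s = 14 (s = 2 + 12 = 14)
I(y) = -6 (I(y) = 8 - 1*14 = 8 - 14 = -6)
R = 15 (R = 12 + 3 = 15)
I(9)*(-81/H) + R = -(-486)/40 + 15 = -6*(-81/40) + 15 = 243/20 + 15 = 543/20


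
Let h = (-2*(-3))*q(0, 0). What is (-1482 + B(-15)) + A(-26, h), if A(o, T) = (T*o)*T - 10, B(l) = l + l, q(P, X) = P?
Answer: -1522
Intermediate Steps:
B(l) = 2*l
h = 0 (h = -2*(-3)*0 = 6*0 = 0)
A(o, T) = -10 + o*T**2 (A(o, T) = o*T**2 - 10 = -10 + o*T**2)
(-1482 + B(-15)) + A(-26, h) = (-1482 + 2*(-15)) + (-10 - 26*0**2) = (-1482 - 30) + (-10 - 26*0) = -1512 + (-10 + 0) = -1512 - 10 = -1522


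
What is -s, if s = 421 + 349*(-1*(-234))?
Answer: -82087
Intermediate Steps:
s = 82087 (s = 421 + 349*234 = 421 + 81666 = 82087)
-s = -1*82087 = -82087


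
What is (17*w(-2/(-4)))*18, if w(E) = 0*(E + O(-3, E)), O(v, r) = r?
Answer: 0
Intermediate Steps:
w(E) = 0 (w(E) = 0*(E + E) = 0*(2*E) = 0)
(17*w(-2/(-4)))*18 = (17*0)*18 = 0*18 = 0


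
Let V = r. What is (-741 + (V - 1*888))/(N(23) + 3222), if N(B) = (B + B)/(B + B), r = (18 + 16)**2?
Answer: -43/293 ≈ -0.14676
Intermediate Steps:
r = 1156 (r = 34**2 = 1156)
N(B) = 1 (N(B) = (2*B)/((2*B)) = (2*B)*(1/(2*B)) = 1)
V = 1156
(-741 + (V - 1*888))/(N(23) + 3222) = (-741 + (1156 - 1*888))/(1 + 3222) = (-741 + (1156 - 888))/3223 = (-741 + 268)*(1/3223) = -473*1/3223 = -43/293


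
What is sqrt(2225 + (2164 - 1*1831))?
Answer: sqrt(2558) ≈ 50.577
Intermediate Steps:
sqrt(2225 + (2164 - 1*1831)) = sqrt(2225 + (2164 - 1831)) = sqrt(2225 + 333) = sqrt(2558)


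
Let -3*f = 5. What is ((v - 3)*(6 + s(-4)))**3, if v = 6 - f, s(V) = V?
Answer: 21952/27 ≈ 813.04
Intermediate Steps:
f = -5/3 (f = -1/3*5 = -5/3 ≈ -1.6667)
v = 23/3 (v = 6 - 1*(-5/3) = 6 + 5/3 = 23/3 ≈ 7.6667)
((v - 3)*(6 + s(-4)))**3 = ((23/3 - 3)*(6 - 4))**3 = ((14/3)*2)**3 = (28/3)**3 = 21952/27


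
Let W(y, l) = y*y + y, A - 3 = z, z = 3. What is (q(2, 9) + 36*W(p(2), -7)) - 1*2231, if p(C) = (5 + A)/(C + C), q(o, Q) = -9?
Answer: -7475/4 ≈ -1868.8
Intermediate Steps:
A = 6 (A = 3 + 3 = 6)
p(C) = 11/(2*C) (p(C) = (5 + 6)/(C + C) = 11/((2*C)) = 11*(1/(2*C)) = 11/(2*C))
W(y, l) = y + y² (W(y, l) = y² + y = y + y²)
(q(2, 9) + 36*W(p(2), -7)) - 1*2231 = (-9 + 36*(((11/2)/2)*(1 + (11/2)/2))) - 1*2231 = (-9 + 36*(((11/2)*(½))*(1 + (11/2)*(½)))) - 2231 = (-9 + 36*(11*(1 + 11/4)/4)) - 2231 = (-9 + 36*((11/4)*(15/4))) - 2231 = (-9 + 36*(165/16)) - 2231 = (-9 + 1485/4) - 2231 = 1449/4 - 2231 = -7475/4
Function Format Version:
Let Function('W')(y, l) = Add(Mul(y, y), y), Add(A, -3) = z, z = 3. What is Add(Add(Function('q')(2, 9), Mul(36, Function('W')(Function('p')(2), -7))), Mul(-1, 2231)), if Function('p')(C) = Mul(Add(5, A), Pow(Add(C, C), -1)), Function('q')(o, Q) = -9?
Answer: Rational(-7475, 4) ≈ -1868.8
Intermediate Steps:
A = 6 (A = Add(3, 3) = 6)
Function('p')(C) = Mul(Rational(11, 2), Pow(C, -1)) (Function('p')(C) = Mul(Add(5, 6), Pow(Add(C, C), -1)) = Mul(11, Pow(Mul(2, C), -1)) = Mul(11, Mul(Rational(1, 2), Pow(C, -1))) = Mul(Rational(11, 2), Pow(C, -1)))
Function('W')(y, l) = Add(y, Pow(y, 2)) (Function('W')(y, l) = Add(Pow(y, 2), y) = Add(y, Pow(y, 2)))
Add(Add(Function('q')(2, 9), Mul(36, Function('W')(Function('p')(2), -7))), Mul(-1, 2231)) = Add(Add(-9, Mul(36, Mul(Mul(Rational(11, 2), Pow(2, -1)), Add(1, Mul(Rational(11, 2), Pow(2, -1)))))), Mul(-1, 2231)) = Add(Add(-9, Mul(36, Mul(Mul(Rational(11, 2), Rational(1, 2)), Add(1, Mul(Rational(11, 2), Rational(1, 2)))))), -2231) = Add(Add(-9, Mul(36, Mul(Rational(11, 4), Add(1, Rational(11, 4))))), -2231) = Add(Add(-9, Mul(36, Mul(Rational(11, 4), Rational(15, 4)))), -2231) = Add(Add(-9, Mul(36, Rational(165, 16))), -2231) = Add(Add(-9, Rational(1485, 4)), -2231) = Add(Rational(1449, 4), -2231) = Rational(-7475, 4)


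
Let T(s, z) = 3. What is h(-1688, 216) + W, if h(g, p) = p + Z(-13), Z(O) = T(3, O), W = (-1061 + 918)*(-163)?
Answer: 23528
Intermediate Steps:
W = 23309 (W = -143*(-163) = 23309)
Z(O) = 3
h(g, p) = 3 + p (h(g, p) = p + 3 = 3 + p)
h(-1688, 216) + W = (3 + 216) + 23309 = 219 + 23309 = 23528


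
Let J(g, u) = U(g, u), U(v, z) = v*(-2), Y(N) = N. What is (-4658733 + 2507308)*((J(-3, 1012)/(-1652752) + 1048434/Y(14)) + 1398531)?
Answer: -18336998717020957275/5784632 ≈ -3.1700e+12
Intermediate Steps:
U(v, z) = -2*v
J(g, u) = -2*g
(-4658733 + 2507308)*((J(-3, 1012)/(-1652752) + 1048434/Y(14)) + 1398531) = (-4658733 + 2507308)*((-2*(-3)/(-1652752) + 1048434/14) + 1398531) = -2151425*((6*(-1/1652752) + 1048434*(1/14)) + 1398531) = -2151425*((-3/826376 + 524217/7) + 1398531) = -2151425*(433200347571/5784632 + 1398531) = -2151425*8523187523163/5784632 = -18336998717020957275/5784632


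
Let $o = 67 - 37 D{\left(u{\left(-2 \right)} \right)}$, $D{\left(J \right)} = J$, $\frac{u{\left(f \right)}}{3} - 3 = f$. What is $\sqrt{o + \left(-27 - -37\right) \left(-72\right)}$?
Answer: $2 i \sqrt{191} \approx 27.641 i$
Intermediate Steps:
$u{\left(f \right)} = 9 + 3 f$
$o = -44$ ($o = 67 - 37 \left(9 + 3 \left(-2\right)\right) = 67 - 37 \left(9 - 6\right) = 67 - 111 = -44$)
$\sqrt{o + \left(-27 - -37\right) \left(-72\right)} = \sqrt{-44 + \left(-27 - -37\right) \left(-72\right)} = \sqrt{-44 + \left(-27 + 37\right) \left(-72\right)} = \sqrt{-44 + 10 \left(-72\right)} = \sqrt{-44 - 720} = \sqrt{-764} = 2 i \sqrt{191}$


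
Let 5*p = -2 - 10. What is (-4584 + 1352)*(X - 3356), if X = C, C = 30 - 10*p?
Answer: 10672064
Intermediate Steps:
p = -12/5 (p = (-2 - 10)/5 = (1/5)*(-12) = -12/5 ≈ -2.4000)
C = 54 (C = 30 - 10*(-12/5) = 30 + 24 = 54)
X = 54
(-4584 + 1352)*(X - 3356) = (-4584 + 1352)*(54 - 3356) = -3232*(-3302) = 10672064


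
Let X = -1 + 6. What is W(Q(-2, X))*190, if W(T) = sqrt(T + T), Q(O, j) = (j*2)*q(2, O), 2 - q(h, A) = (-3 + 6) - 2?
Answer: 380*sqrt(5) ≈ 849.71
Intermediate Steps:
X = 5
q(h, A) = 1 (q(h, A) = 2 - ((-3 + 6) - 2) = 2 - (3 - 2) = 2 - 1*1 = 2 - 1 = 1)
Q(O, j) = 2*j (Q(O, j) = (j*2)*1 = (2*j)*1 = 2*j)
W(T) = sqrt(2)*sqrt(T) (W(T) = sqrt(2*T) = sqrt(2)*sqrt(T))
W(Q(-2, X))*190 = (sqrt(2)*sqrt(2*5))*190 = (sqrt(2)*sqrt(10))*190 = (2*sqrt(5))*190 = 380*sqrt(5)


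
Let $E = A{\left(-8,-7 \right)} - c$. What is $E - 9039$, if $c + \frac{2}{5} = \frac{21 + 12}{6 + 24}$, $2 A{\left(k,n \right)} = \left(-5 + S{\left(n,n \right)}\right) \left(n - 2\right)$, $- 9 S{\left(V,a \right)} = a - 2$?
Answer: $- \frac{90217}{10} \approx -9021.7$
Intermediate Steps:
$S{\left(V,a \right)} = \frac{2}{9} - \frac{a}{9}$ ($S{\left(V,a \right)} = - \frac{a - 2}{9} = - \frac{-2 + a}{9} = \frac{2}{9} - \frac{a}{9}$)
$A{\left(k,n \right)} = \frac{\left(-2 + n\right) \left(- \frac{43}{9} - \frac{n}{9}\right)}{2}$ ($A{\left(k,n \right)} = \frac{\left(-5 - \left(- \frac{2}{9} + \frac{n}{9}\right)\right) \left(n - 2\right)}{2} = \frac{\left(- \frac{43}{9} - \frac{n}{9}\right) \left(-2 + n\right)}{2} = \frac{\left(-2 + n\right) \left(- \frac{43}{9} - \frac{n}{9}\right)}{2}$)
$c = \frac{7}{10}$ ($c = - \frac{2}{5} + \frac{21 + 12}{6 + 24} = - \frac{2}{5} + \frac{33}{30} = - \frac{2}{5} + 33 \cdot \frac{1}{30} = - \frac{2}{5} + \frac{11}{10} = \frac{7}{10} \approx 0.7$)
$E = \frac{173}{10}$ ($E = \left(\frac{43}{9} - - \frac{287}{18} - \frac{\left(-7\right)^{2}}{18}\right) - \frac{7}{10} = \left(\frac{43}{9} + \frac{287}{18} - \frac{49}{18}\right) - \frac{7}{10} = 18 - \frac{7}{10} = \frac{173}{10} \approx 17.3$)
$E - 9039 = \frac{173}{10} - 9039 = - \frac{90217}{10}$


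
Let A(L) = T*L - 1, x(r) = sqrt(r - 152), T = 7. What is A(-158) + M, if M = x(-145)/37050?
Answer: -1107 + I*sqrt(33)/12350 ≈ -1107.0 + 0.00046515*I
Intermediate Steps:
x(r) = sqrt(-152 + r)
A(L) = -1 + 7*L (A(L) = 7*L - 1 = -1 + 7*L)
M = I*sqrt(33)/12350 (M = sqrt(-152 - 145)/37050 = sqrt(-297)*(1/37050) = (3*I*sqrt(33))*(1/37050) = I*sqrt(33)/12350 ≈ 0.00046515*I)
A(-158) + M = (-1 + 7*(-158)) + I*sqrt(33)/12350 = (-1 - 1106) + I*sqrt(33)/12350 = -1107 + I*sqrt(33)/12350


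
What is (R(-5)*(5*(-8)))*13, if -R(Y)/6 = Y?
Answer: -15600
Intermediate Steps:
R(Y) = -6*Y
(R(-5)*(5*(-8)))*13 = ((-6*(-5))*(5*(-8)))*13 = (30*(-40))*13 = -1200*13 = -15600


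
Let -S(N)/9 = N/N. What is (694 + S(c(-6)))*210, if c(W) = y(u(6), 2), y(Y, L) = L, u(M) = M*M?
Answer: 143850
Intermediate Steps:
u(M) = M²
c(W) = 2
S(N) = -9 (S(N) = -9*N/N = -9*1 = -9)
(694 + S(c(-6)))*210 = (694 - 9)*210 = 685*210 = 143850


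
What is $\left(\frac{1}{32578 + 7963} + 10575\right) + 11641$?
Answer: $\frac{900658857}{40541} \approx 22216.0$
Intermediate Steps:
$\left(\frac{1}{32578 + 7963} + 10575\right) + 11641 = \left(\frac{1}{40541} + 10575\right) + 11641 = \frac{428721076}{40541} + 11641 = \frac{900658857}{40541}$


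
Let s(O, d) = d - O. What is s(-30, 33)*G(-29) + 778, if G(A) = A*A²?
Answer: -1535729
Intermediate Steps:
G(A) = A³
s(-30, 33)*G(-29) + 778 = (33 - 1*(-30))*(-29)³ + 778 = (33 + 30)*(-24389) + 778 = 63*(-24389) + 778 = -1536507 + 778 = -1535729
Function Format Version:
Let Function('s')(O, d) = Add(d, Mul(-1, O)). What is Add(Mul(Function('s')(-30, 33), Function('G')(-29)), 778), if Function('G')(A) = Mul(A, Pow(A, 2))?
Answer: -1535729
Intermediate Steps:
Function('G')(A) = Pow(A, 3)
Add(Mul(Function('s')(-30, 33), Function('G')(-29)), 778) = Add(Mul(Add(33, Mul(-1, -30)), Pow(-29, 3)), 778) = Add(Mul(Add(33, 30), -24389), 778) = Add(Mul(63, -24389), 778) = Add(-1536507, 778) = -1535729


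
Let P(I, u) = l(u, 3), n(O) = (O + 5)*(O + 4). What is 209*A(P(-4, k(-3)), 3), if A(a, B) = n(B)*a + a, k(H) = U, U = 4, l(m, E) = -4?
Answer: -47652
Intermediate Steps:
k(H) = 4
n(O) = (4 + O)*(5 + O) (n(O) = (5 + O)*(4 + O) = (4 + O)*(5 + O))
P(I, u) = -4
A(a, B) = a + a*(20 + B² + 9*B) (A(a, B) = (20 + B² + 9*B)*a + a = a*(20 + B² + 9*B) + a = a + a*(20 + B² + 9*B))
209*A(P(-4, k(-3)), 3) = 209*(-4*(21 + 3² + 9*3)) = 209*(-4*(21 + 9 + 27)) = 209*(-4*57) = 209*(-228) = -47652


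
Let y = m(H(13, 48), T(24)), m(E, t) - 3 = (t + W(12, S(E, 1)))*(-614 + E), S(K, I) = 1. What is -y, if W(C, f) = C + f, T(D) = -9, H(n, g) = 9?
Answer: 2417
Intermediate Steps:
m(E, t) = 3 + (-614 + E)*(13 + t) (m(E, t) = 3 + (t + (12 + 1))*(-614 + E) = 3 + (t + 13)*(-614 + E) = 3 + (13 + t)*(-614 + E) = 3 + (-614 + E)*(13 + t))
y = -2417 (y = -7979 - 614*(-9) + 13*9 + 9*(-9) = -7979 + 5526 + 117 - 81 = -2417)
-y = -1*(-2417) = 2417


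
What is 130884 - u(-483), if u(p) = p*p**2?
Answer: 112809471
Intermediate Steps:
u(p) = p**3
130884 - u(-483) = 130884 - 1*(-483)**3 = 130884 - 1*(-112678587) = 130884 + 112678587 = 112809471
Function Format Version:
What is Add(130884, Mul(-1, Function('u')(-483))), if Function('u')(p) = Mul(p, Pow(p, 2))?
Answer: 112809471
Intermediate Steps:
Function('u')(p) = Pow(p, 3)
Add(130884, Mul(-1, Function('u')(-483))) = Add(130884, Mul(-1, Pow(-483, 3))) = Add(130884, Mul(-1, -112678587)) = Add(130884, 112678587) = 112809471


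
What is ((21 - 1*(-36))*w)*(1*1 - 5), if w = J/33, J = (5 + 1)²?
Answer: -2736/11 ≈ -248.73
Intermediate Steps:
J = 36 (J = 6² = 36)
w = 12/11 (w = 36/33 = 36*(1/33) = 12/11 ≈ 1.0909)
((21 - 1*(-36))*w)*(1*1 - 5) = ((21 - 1*(-36))*(12/11))*(1*1 - 5) = ((21 + 36)*(12/11))*(1 - 5) = (57*(12/11))*(-4) = (684/11)*(-4) = -2736/11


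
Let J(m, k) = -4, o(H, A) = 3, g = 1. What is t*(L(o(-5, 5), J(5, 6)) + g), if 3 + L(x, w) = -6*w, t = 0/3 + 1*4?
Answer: 88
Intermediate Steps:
t = 4 (t = 0*(1/3) + 4 = 0 + 4 = 4)
L(x, w) = -3 - 6*w
t*(L(o(-5, 5), J(5, 6)) + g) = 4*((-3 - 6*(-4)) + 1) = 4*((-3 + 24) + 1) = 4*(21 + 1) = 4*22 = 88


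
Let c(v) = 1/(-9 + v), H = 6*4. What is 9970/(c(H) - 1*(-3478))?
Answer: 149550/52171 ≈ 2.8665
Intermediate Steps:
H = 24
9970/(c(H) - 1*(-3478)) = 9970/(1/(-9 + 24) - 1*(-3478)) = 9970/(1/15 + 3478) = 9970/(52171/15) = 9970*(15/52171) = 149550/52171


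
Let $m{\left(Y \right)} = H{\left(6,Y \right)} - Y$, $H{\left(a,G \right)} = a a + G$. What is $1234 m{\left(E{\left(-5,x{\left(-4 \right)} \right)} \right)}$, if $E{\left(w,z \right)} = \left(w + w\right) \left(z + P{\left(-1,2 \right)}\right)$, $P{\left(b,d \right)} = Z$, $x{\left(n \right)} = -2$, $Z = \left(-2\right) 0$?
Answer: $44424$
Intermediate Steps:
$Z = 0$
$P{\left(b,d \right)} = 0$
$H{\left(a,G \right)} = G + a^{2}$ ($H{\left(a,G \right)} = a^{2} + G = G + a^{2}$)
$E{\left(w,z \right)} = 2 w z$ ($E{\left(w,z \right)} = \left(w + w\right) \left(z + 0\right) = 2 w z$)
$m{\left(Y \right)} = 36$ ($m{\left(Y \right)} = \left(Y + 6^{2}\right) - Y = \left(Y + 36\right) - Y = \left(36 + Y\right) - Y = 36$)
$1234 m{\left(E{\left(-5,x{\left(-4 \right)} \right)} \right)} = 1234 \cdot 36 = 44424$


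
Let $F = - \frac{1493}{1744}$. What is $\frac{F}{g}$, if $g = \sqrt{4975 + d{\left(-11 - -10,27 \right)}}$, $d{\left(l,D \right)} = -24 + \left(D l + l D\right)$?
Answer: $- \frac{1493 \sqrt{4897}}{8540368} \approx -0.012233$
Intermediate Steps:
$F = - \frac{1493}{1744}$ ($F = \left(-1493\right) \frac{1}{1744} = - \frac{1493}{1744} \approx -0.85608$)
$d{\left(l,D \right)} = -24 + 2 D l$ ($d{\left(l,D \right)} = -24 + \left(D l + D l\right) = -24 + 2 D l$)
$g = \sqrt{4897}$ ($g = \sqrt{4975 + \left(-24 + 2 \cdot 27 \left(-11 - -10\right)\right)} = \sqrt{4975 + \left(-24 + 2 \cdot 27 \left(-11 + 10\right)\right)} = \sqrt{4975 + \left(-24 + 2 \cdot 27 \left(-1\right)\right)} = \sqrt{4975 - 78} = \sqrt{4897} \approx 69.979$)
$\frac{F}{g} = - \frac{1493}{1744 \sqrt{4897}} = - \frac{1493 \frac{\sqrt{4897}}{4897}}{1744} = - \frac{1493 \sqrt{4897}}{8540368}$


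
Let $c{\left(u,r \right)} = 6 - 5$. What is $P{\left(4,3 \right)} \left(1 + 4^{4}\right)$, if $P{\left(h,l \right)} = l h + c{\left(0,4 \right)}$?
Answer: $3341$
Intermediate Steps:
$c{\left(u,r \right)} = 1$
$P{\left(h,l \right)} = 1 + h l$ ($P{\left(h,l \right)} = l h + 1 = h l + 1 = 1 + h l$)
$P{\left(4,3 \right)} \left(1 + 4^{4}\right) = \left(1 + 4 \cdot 3\right) \left(1 + 4^{4}\right) = \left(1 + 12\right) \left(1 + 256\right) = 13 \cdot 257 = 3341$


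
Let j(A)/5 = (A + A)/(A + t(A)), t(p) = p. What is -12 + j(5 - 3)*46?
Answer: 218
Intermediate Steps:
j(A) = 5 (j(A) = 5*((A + A)/(A + A)) = 5*((2*A)/((2*A))) = 5*((2*A)*(1/(2*A))) = 5*1 = 5)
-12 + j(5 - 3)*46 = -12 + 5*46 = -12 + 230 = 218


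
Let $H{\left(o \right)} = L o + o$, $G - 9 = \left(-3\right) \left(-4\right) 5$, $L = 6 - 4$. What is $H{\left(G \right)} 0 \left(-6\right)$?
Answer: $0$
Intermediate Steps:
$L = 2$ ($L = 6 - 4 = 2$)
$G = 69$ ($G = 9 + \left(-3\right) \left(-4\right) 5 = 9 + 12 \cdot 5 = 9 + 60 = 69$)
$H{\left(o \right)} = 3 o$ ($H{\left(o \right)} = 2 o + o = 3 o$)
$H{\left(G \right)} 0 \left(-6\right) = 3 \cdot 69 \cdot 0 \left(-6\right) = 207 \cdot 0 \left(-6\right) = 0 \left(-6\right) = 0$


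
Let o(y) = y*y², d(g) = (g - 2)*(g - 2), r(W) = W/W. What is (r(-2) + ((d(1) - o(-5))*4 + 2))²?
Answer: 257049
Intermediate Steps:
r(W) = 1
d(g) = (-2 + g)² (d(g) = (-2 + g)*(-2 + g) = (-2 + g)²)
o(y) = y³
(r(-2) + ((d(1) - o(-5))*4 + 2))² = (1 + (((-2 + 1)² - 1*(-5)³)*4 + 2))² = (1 + (((-1)² - 1*(-125))*4 + 2))² = (1 + ((1 + 125)*4 + 2))² = (1 + (126*4 + 2))² = (1 + (504 + 2))² = (1 + 506)² = 507² = 257049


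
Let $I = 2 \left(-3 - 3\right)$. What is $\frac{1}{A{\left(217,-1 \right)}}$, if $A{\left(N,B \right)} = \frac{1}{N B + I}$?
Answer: $-229$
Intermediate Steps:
$I = -12$ ($I = 2 \left(-6\right) = -12$)
$A{\left(N,B \right)} = \frac{1}{-12 + B N}$ ($A{\left(N,B \right)} = \frac{1}{N B - 12} = \frac{1}{B N - 12} = \frac{1}{-12 + B N}$)
$\frac{1}{A{\left(217,-1 \right)}} = \frac{1}{\frac{1}{-12 - 217}} = \frac{1}{\frac{1}{-229}} = \frac{1}{- \frac{1}{229}} = -229$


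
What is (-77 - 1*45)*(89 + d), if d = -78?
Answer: -1342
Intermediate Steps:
(-77 - 1*45)*(89 + d) = (-77 - 1*45)*(89 - 78) = (-77 - 45)*11 = -122*11 = -1342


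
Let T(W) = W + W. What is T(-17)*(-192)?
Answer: 6528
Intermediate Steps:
T(W) = 2*W
T(-17)*(-192) = (2*(-17))*(-192) = -34*(-192) = 6528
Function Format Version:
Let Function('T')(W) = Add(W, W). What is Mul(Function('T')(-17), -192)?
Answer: 6528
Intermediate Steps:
Function('T')(W) = Mul(2, W)
Mul(Function('T')(-17), -192) = Mul(Mul(2, -17), -192) = Mul(-34, -192) = 6528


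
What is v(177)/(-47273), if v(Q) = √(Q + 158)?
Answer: -√335/47273 ≈ -0.00038718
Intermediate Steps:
v(Q) = √(158 + Q)
v(177)/(-47273) = √(158 + 177)/(-47273) = √335*(-1/47273) = -√335/47273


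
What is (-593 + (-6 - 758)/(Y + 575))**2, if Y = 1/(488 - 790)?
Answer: 10651186365022225/30153975201 ≈ 3.5323e+5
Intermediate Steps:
Y = -1/302 (Y = 1/(-302) = -1/302 ≈ -0.0033113)
(-593 + (-6 - 758)/(Y + 575))**2 = (-593 + (-6 - 758)/(-1/302 + 575))**2 = (-593 - 764/173649/302)**2 = (-593 - 764*302/173649)**2 = (-593 - 230728/173649)**2 = (-103204585/173649)**2 = 10651186365022225/30153975201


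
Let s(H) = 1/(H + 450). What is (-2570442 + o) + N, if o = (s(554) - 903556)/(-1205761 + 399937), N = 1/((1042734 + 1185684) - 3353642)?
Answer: -292503138126069250589/113794929324288 ≈ -2.5704e+6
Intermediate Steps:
N = -1/1125224 (N = 1/(2228418 - 3353642) = 1/(-1125224) = -1/1125224 ≈ -8.8871e-7)
s(H) = 1/(450 + H)
o = 907170223/809047296 (o = (1/(450 + 554) - 903556)/(-1205761 + 399937) = (1/1004 - 903556)/(-805824) = (1/1004 - 903556)*(-1/805824) = -907170223/1004*(-1/805824) = 907170223/809047296 ≈ 1.1213)
(-2570442 + o) + N = (-2570442 + 907170223/809047296) - 1/1125224 = -2079608242454609/809047296 - 1/1125224 = -292503138126069250589/113794929324288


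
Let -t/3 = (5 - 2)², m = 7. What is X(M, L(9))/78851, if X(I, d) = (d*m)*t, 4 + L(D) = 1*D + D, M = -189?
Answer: -2646/78851 ≈ -0.033557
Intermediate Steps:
t = -27 (t = -3*(5 - 2)² = -3*3² = -3*9 = -27)
L(D) = -4 + 2*D (L(D) = -4 + (1*D + D) = -4 + (D + D) = -4 + 2*D)
X(I, d) = -189*d (X(I, d) = (d*7)*(-27) = (7*d)*(-27) = -189*d)
X(M, L(9))/78851 = -189*(-4 + 2*9)/78851 = -189*(-4 + 18)*(1/78851) = -189*14*(1/78851) = -2646*1/78851 = -2646/78851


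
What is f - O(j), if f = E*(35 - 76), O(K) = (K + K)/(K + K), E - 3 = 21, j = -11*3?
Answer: -985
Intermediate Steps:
j = -33
E = 24 (E = 3 + 21 = 24)
O(K) = 1 (O(K) = (2*K)/((2*K)) = (2*K)*(1/(2*K)) = 1)
f = -984 (f = 24*(35 - 76) = 24*(-41) = -984)
f - O(j) = -984 - 1*1 = -984 - 1 = -985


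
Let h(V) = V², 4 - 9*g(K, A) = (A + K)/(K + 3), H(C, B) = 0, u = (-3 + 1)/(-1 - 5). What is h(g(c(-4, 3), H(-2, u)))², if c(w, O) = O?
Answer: 2401/104976 ≈ 0.022872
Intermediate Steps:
u = ⅓ (u = -2/(-6) = -2*(-⅙) = ⅓ ≈ 0.33333)
g(K, A) = 4/9 - (A + K)/(9*(3 + K)) (g(K, A) = 4/9 - (A + K)/(9*(K + 3)) = 4/9 - (A + K)/(9*(3 + K)))
h(g(c(-4, 3), H(-2, u)))² = (((12 - 1*0 + 3*3)/(9*(3 + 3)))²)² = (((⅑)*(12 + 0 + 9)/6)²)² = (((⅑)*(⅙)*21)²)² = ((7/18)²)² = (49/324)² = 2401/104976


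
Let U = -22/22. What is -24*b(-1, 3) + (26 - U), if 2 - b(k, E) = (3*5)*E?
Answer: 1059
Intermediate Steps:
b(k, E) = 2 - 15*E (b(k, E) = 2 - 3*5*E = 2 - 15*E)
U = -1 (U = -22*1/22 = -1)
-24*b(-1, 3) + (26 - U) = -24*(2 - 15*3) + (26 - 1*(-1)) = -24*(2 - 45) + (26 + 1) = -24*(-43) + 27 = 1032 + 27 = 1059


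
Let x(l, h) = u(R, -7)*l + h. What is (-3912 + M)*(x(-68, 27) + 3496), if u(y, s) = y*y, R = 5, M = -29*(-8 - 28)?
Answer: -5228364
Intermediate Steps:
M = 1044 (M = -29*(-36) = 1044)
u(y, s) = y²
x(l, h) = h + 25*l (x(l, h) = 5²*l + h = 25*l + h = h + 25*l)
(-3912 + M)*(x(-68, 27) + 3496) = (-3912 + 1044)*((27 + 25*(-68)) + 3496) = -2868*((27 - 1700) + 3496) = -2868*(-1673 + 3496) = -2868*1823 = -5228364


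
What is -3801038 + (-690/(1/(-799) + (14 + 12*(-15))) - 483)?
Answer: -100842837305/26527 ≈ -3.8015e+6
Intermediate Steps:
-3801038 + (-690/(1/(-799) + (14 + 12*(-15))) - 483) = -3801038 + (-690/(-1/799 + (14 - 180)) - 483) = -3801038 + (-690/(-1/799 - 166) - 483) = -3801038 + (-690/(-132635/799) - 483) = -3801038 + (-690*(-799/132635) - 483) = -3801038 + (110262/26527 - 483) = -3801038 - 12702279/26527 = -100842837305/26527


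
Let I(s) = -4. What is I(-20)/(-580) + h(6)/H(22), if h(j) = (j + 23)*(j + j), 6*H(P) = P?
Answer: 151391/1595 ≈ 94.916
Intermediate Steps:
H(P) = P/6
h(j) = 2*j*(23 + j) (h(j) = (23 + j)*(2*j) = 2*j*(23 + j))
I(-20)/(-580) + h(6)/H(22) = -4/(-580) + (2*6*(23 + 6))/(((⅙)*22)) = -4*(-1/580) + (2*6*29)/(11/3) = 1/145 + 348*(3/11) = 1/145 + 1044/11 = 151391/1595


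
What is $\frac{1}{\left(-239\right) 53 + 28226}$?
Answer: $\frac{1}{15559} \approx 6.4272 \cdot 10^{-5}$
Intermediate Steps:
$\frac{1}{\left(-239\right) 53 + 28226} = \frac{1}{-12667 + 28226} = \frac{1}{15559}$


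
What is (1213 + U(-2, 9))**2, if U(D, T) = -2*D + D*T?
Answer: 1437601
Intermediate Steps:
(1213 + U(-2, 9))**2 = (1213 - 2*(-2 + 9))**2 = (1213 - 2*7)**2 = (1213 - 14)**2 = 1199**2 = 1437601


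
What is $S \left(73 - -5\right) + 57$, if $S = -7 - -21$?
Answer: $1149$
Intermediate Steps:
$S = 14$ ($S = -7 + 21 = 14$)
$S \left(73 - -5\right) + 57 = 14 \left(73 - -5\right) + 57 = 14 \left(73 + 5\right) + 57 = 14 \cdot 78 + 57 = 1092 + 57 = 1149$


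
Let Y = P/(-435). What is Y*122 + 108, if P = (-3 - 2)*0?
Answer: 108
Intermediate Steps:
P = 0 (P = -5*0 = 0)
Y = 0 (Y = 0/(-435) = 0*(-1/435) = 0)
Y*122 + 108 = 0*122 + 108 = 0 + 108 = 108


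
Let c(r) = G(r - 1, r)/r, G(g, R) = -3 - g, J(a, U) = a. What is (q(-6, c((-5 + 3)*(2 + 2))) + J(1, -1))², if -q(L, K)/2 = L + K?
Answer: 841/4 ≈ 210.25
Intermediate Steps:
c(r) = (-2 - r)/r (c(r) = (-3 - (r - 1))/r = (-3 - (-1 + r))/r = (-3 + (1 - r))/r = (-2 - r)/r)
q(L, K) = -2*K - 2*L (q(L, K) = -2*(L + K) = -2*(K + L) = -2*K - 2*L)
(q(-6, c((-5 + 3)*(2 + 2))) + J(1, -1))² = ((-2*(-2 - (-5 + 3)*(2 + 2))/((-5 + 3)*(2 + 2)) - 2*(-6)) + 1)² = ((-2*(-2 - (-2)*4)/((-2*4)) + 12) + 1)² = ((-2*(-2 - 1*(-8))/(-8) + 12) + 1)² = ((-(-1)*(-2 + 8)/4 + 12) + 1)² = ((-(-1)*6/4 + 12) + 1)² = ((-2*(-¾) + 12) + 1)² = ((3/2 + 12) + 1)² = (27/2 + 1)² = (29/2)² = 841/4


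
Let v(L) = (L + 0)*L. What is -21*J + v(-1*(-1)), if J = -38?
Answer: 799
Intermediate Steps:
v(L) = L² (v(L) = L*L = L²)
-21*J + v(-1*(-1)) = -21*(-38) + (-1*(-1))² = 798 + 1² = 798 + 1 = 799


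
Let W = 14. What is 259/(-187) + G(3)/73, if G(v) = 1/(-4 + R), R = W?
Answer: -188883/136510 ≈ -1.3837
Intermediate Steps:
R = 14
G(v) = ⅒ (G(v) = 1/(-4 + 14) = 1/10 = ⅒)
259/(-187) + G(3)/73 = 259/(-187) + (⅒)/73 = 259*(-1/187) + (⅒)*(1/73) = -259/187 + 1/730 = -188883/136510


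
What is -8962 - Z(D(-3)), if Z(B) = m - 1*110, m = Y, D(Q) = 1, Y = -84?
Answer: -8768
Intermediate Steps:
m = -84
Z(B) = -194 (Z(B) = -84 - 1*110 = -84 - 110 = -194)
-8962 - Z(D(-3)) = -8962 - 1*(-194) = -8962 + 194 = -8768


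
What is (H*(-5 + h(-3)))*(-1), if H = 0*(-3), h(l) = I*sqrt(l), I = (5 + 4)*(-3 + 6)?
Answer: 0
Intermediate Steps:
I = 27 (I = 9*3 = 27)
h(l) = 27*sqrt(l)
H = 0
(H*(-5 + h(-3)))*(-1) = (0*(-5 + 27*sqrt(-3)))*(-1) = (0*(-5 + 27*(I*sqrt(3))))*(-1) = (0*(-5 + 27*I*sqrt(3)))*(-1) = 0*(-1) = 0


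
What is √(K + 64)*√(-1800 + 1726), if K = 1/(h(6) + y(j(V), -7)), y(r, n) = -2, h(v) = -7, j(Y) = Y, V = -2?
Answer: 5*I*√1702/3 ≈ 68.759*I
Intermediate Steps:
K = -⅑ (K = 1/(-7 - 2) = 1/(-9) = -⅑ ≈ -0.11111)
√(K + 64)*√(-1800 + 1726) = √(-⅑ + 64)*√(-1800 + 1726) = √(575/9)*√(-74) = (5*√23/3)*(I*√74) = 5*I*√1702/3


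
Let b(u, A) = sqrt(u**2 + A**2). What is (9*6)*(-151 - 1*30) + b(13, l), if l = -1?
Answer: -9774 + sqrt(170) ≈ -9761.0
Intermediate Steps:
b(u, A) = sqrt(A**2 + u**2)
(9*6)*(-151 - 1*30) + b(13, l) = (9*6)*(-151 - 1*30) + sqrt((-1)**2 + 13**2) = 54*(-151 - 30) + sqrt(1 + 169) = 54*(-181) + sqrt(170) = -9774 + sqrt(170)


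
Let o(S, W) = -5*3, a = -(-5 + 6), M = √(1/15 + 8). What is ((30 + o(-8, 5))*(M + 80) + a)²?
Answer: 1439416 + 26378*√15 ≈ 1.5416e+6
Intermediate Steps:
M = 11*√15/15 (M = √(1/15 + 8) = √(121/15) = 11*√15/15 ≈ 2.8402)
a = -1 (a = -1*1 = -1)
o(S, W) = -15
((30 + o(-8, 5))*(M + 80) + a)² = ((30 - 15)*(11*√15/15 + 80) - 1)² = (15*(80 + 11*√15/15) - 1)² = ((1200 + 11*√15) - 1)² = (1199 + 11*√15)²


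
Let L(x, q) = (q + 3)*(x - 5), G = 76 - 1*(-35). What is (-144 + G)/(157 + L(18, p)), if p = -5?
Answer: -33/131 ≈ -0.25191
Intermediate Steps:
G = 111 (G = 76 + 35 = 111)
L(x, q) = (-5 + x)*(3 + q) (L(x, q) = (3 + q)*(-5 + x) = (-5 + x)*(3 + q))
(-144 + G)/(157 + L(18, p)) = (-144 + 111)/(157 + (-15 - 5*(-5) + 3*18 - 5*18)) = -33/(157 + (-15 + 25 + 54 - 90)) = -33/(157 - 26) = -33/131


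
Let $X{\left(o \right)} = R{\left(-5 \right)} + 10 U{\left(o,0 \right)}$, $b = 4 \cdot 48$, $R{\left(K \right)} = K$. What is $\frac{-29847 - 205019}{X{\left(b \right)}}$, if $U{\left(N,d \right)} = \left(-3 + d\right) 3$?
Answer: $\frac{234866}{95} \approx 2472.3$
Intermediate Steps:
$b = 192$
$U{\left(N,d \right)} = -9 + 3 d$
$X{\left(o \right)} = -95$ ($X{\left(o \right)} = -5 + 10 \left(-9 + 3 \cdot 0\right) = -5 + 10 \left(-9 + 0\right) = -5 + 10 \left(-9\right) = -5 - 90 = -95$)
$\frac{-29847 - 205019}{X{\left(b \right)}} = \frac{-29847 - 205019}{-95} = \left(-234866\right) \left(- \frac{1}{95}\right) = \frac{234866}{95}$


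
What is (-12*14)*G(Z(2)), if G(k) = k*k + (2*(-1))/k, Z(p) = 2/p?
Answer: 168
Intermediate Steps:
G(k) = k² - 2/k
(-12*14)*G(Z(2)) = (-12*14)*((-2 + (2/2)³)/((2/2))) = -168*(-2 + (2*(½))³)/(2*(½)) = -168*(-2 + 1³)/1 = -168*(-2 + 1) = -168*(-1) = 168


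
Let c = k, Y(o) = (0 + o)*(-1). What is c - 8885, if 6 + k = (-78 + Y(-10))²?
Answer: -4267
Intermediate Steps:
Y(o) = -o (Y(o) = o*(-1) = -o)
k = 4618 (k = -6 + (-78 - 1*(-10))² = -6 + (-78 + 10)² = -6 + (-68)² = -6 + 4624 = 4618)
c = 4618
c - 8885 = 4618 - 8885 = -4267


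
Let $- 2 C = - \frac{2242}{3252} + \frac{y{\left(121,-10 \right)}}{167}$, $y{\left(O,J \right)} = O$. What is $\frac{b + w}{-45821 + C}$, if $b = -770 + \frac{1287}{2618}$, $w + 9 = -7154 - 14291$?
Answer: $\frac{1436238588690}{2961274718857} \approx 0.48501$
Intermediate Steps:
$w = -21454$ ($w = -9 - 21445 = -21454$)
$b = - \frac{183143}{238}$ ($b = -770 + 1287 \cdot \frac{1}{2618} = -770 + \frac{117}{238} = - \frac{183143}{238} \approx -769.51$)
$C = - \frac{9539}{543084}$ ($C = - \frac{- \frac{2242}{3252} + \frac{121}{167}}{2} = - \frac{\left(-2242\right) \frac{1}{3252} + 121 \cdot \frac{1}{167}}{2} = - \frac{- \frac{1121}{1626} + \frac{121}{167}}{2} = \left(- \frac{1}{2}\right) \frac{9539}{271542} = - \frac{9539}{543084} \approx -0.017565$)
$\frac{b + w}{-45821 + C} = \frac{- \frac{183143}{238} - 21454}{-45821 - \frac{9539}{543084}} = - \frac{5289195}{238 \left(- \frac{24884661503}{543084}\right)} = \left(- \frac{5289195}{238}\right) \left(- \frac{543084}{24884661503}\right) = \frac{1436238588690}{2961274718857}$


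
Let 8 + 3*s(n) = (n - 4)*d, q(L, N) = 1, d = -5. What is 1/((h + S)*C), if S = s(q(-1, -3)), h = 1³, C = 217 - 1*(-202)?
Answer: 3/4190 ≈ 0.00071599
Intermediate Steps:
C = 419 (C = 217 + 202 = 419)
s(n) = 4 - 5*n/3 (s(n) = -8/3 + ((n - 4)*(-5))/3 = -8/3 + ((-4 + n)*(-5))/3 = -8/3 + (20 - 5*n)/3 = -8/3 + (20/3 - 5*n/3) = 4 - 5*n/3)
h = 1
S = 7/3 (S = 4 - 5/3*1 = 4 - 5/3 = 7/3 ≈ 2.3333)
1/((h + S)*C) = 1/((1 + 7/3)*419) = 1/((10/3)*419) = 1/(4190/3) = 3/4190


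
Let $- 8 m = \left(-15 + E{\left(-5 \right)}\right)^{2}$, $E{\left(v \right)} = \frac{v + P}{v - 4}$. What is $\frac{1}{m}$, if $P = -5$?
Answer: $- \frac{648}{15625} \approx -0.041472$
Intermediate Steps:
$E{\left(v \right)} = \frac{-5 + v}{-4 + v}$ ($E{\left(v \right)} = \frac{v - 5}{v - 4} = \frac{-5 + v}{-4 + v}$)
$m = - \frac{15625}{648}$ ($m = - \frac{\left(-15 + \frac{-5 - 5}{-4 - 5}\right)^{2}}{8} = - \frac{\left(-15 + \frac{1}{-9} \left(-10\right)\right)^{2}}{8} = - \frac{\left(-15 - - \frac{10}{9}\right)^{2}}{8} = - \frac{\left(-15 + \frac{10}{9}\right)^{2}}{8} = - \frac{\left(- \frac{125}{9}\right)^{2}}{8} = \left(- \frac{1}{8}\right) \frac{15625}{81} = - \frac{15625}{648} \approx -24.113$)
$\frac{1}{m} = \frac{1}{- \frac{15625}{648}} = - \frac{648}{15625}$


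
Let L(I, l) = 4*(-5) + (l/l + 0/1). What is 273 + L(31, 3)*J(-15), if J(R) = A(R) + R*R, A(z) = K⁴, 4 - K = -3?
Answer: -49621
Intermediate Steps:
K = 7 (K = 4 - 1*(-3) = 4 + 3 = 7)
A(z) = 2401 (A(z) = 7⁴ = 2401)
L(I, l) = -19 (L(I, l) = -20 + (1 + 0*1) = -20 + (1 + 0) = -20 + 1 = -19)
J(R) = 2401 + R² (J(R) = 2401 + R*R = 2401 + R²)
273 + L(31, 3)*J(-15) = 273 - 19*(2401 + (-15)²) = 273 - 19*(2401 + 225) = 273 - 19*2626 = 273 - 49894 = -49621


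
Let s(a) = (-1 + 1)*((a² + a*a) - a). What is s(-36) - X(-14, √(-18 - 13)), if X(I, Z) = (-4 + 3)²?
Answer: -1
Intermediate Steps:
s(a) = 0 (s(a) = 0*((a² + a²) - a) = 0*(2*a² - a) = 0*(-a + 2*a²) = 0)
X(I, Z) = 1 (X(I, Z) = (-1)² = 1)
s(-36) - X(-14, √(-18 - 13)) = 0 - 1*1 = 0 - 1 = -1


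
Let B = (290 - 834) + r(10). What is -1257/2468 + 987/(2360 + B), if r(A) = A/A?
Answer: 151947/4484356 ≈ 0.033884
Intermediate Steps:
r(A) = 1
B = -543 (B = (290 - 834) + 1 = -544 + 1 = -543)
-1257/2468 + 987/(2360 + B) = -1257/2468 + 987/(2360 - 543) = -1257*1/2468 + 987/1817 = -1257/2468 + 987*(1/1817) = -1257/2468 + 987/1817 = 151947/4484356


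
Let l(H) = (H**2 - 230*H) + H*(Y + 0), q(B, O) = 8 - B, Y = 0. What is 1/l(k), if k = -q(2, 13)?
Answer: 1/1416 ≈ 0.00070621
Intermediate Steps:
k = -6 (k = -(8 - 1*2) = -(8 - 2) = -1*6 = -6)
l(H) = H**2 - 230*H (l(H) = (H**2 - 230*H) + H*(0 + 0) = (H**2 - 230*H) + H*0 = (H**2 - 230*H) + 0 = H**2 - 230*H)
1/l(k) = 1/(-6*(-230 - 6)) = 1/(-6*(-236)) = 1/1416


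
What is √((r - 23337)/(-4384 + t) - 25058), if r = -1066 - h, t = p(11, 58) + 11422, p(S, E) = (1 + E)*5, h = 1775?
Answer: 2*I*√336908253959/7333 ≈ 158.31*I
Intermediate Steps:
p(S, E) = 5 + 5*E
t = 11717 (t = (5 + 5*58) + 11422 = (5 + 290) + 11422 = 295 + 11422 = 11717)
r = -2841 (r = -1066 - 1*1775 = -1066 - 1775 = -2841)
√((r - 23337)/(-4384 + t) - 25058) = √((-2841 - 23337)/(-4384 + 11717) - 25058) = √(-26178/7333 - 25058) = √(-183776492/7333) = 2*I*√336908253959/7333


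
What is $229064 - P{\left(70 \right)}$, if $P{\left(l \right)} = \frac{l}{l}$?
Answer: $229063$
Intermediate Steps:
$P{\left(l \right)} = 1$
$229064 - P{\left(70 \right)} = 229064 - 1 = 229063$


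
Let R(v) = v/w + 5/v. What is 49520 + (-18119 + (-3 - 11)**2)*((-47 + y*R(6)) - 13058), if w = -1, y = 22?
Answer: 710903048/3 ≈ 2.3697e+8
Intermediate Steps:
R(v) = -v + 5/v (R(v) = v/(-1) + 5/v = v*(-1) + 5/v = -v + 5/v)
49520 + (-18119 + (-3 - 11)**2)*((-47 + y*R(6)) - 13058) = 49520 + (-18119 + (-3 - 11)**2)*((-47 + 22*(-1*6 + 5/6)) - 13058) = 49520 + (-18119 + (-14)**2)*((-47 + 22*(-6 + 5*(1/6))) - 13058) = 49520 + (-18119 + 196)*((-47 + 22*(-6 + 5/6)) - 13058) = 49520 - 17923*((-47 + 22*(-31/6)) - 13058) = 49520 - 17923*((-47 - 341/3) - 13058) = 49520 - 17923*(-482/3 - 13058) = 49520 - 17923*(-39656/3) = 49520 + 710754488/3 = 710903048/3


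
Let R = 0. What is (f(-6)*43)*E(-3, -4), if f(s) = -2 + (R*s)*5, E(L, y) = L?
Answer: 258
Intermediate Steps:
f(s) = -2 (f(s) = -2 + (0*s)*5 = -2 + 0*5 = -2 + 0 = -2)
(f(-6)*43)*E(-3, -4) = -2*43*(-3) = -86*(-3) = 258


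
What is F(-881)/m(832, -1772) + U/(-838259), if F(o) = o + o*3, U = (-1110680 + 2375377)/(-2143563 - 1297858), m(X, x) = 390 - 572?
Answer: 5083021461168145/262516993469549 ≈ 19.363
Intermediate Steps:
m(X, x) = -182
U = -1264697/3441421 (U = 1264697/(-3441421) = 1264697*(-1/3441421) = -1264697/3441421 ≈ -0.36749)
F(o) = 4*o (F(o) = o + 3*o = 4*o)
F(-881)/m(832, -1772) + U/(-838259) = (4*(-881))/(-182) - 1264697/3441421/(-838259) = -3524*(-1/182) - 1264697/3441421*(-1/838259) = 1762/91 + 1264697/2884802126039 = 5083021461168145/262516993469549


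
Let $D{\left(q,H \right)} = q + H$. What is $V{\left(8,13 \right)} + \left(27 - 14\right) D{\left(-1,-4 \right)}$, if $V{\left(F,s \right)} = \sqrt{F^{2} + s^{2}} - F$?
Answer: $-73 + \sqrt{233} \approx -57.736$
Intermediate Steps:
$D{\left(q,H \right)} = H + q$
$V{\left(8,13 \right)} + \left(27 - 14\right) D{\left(-1,-4 \right)} = \left(\sqrt{8^{2} + 13^{2}} - 8\right) + \left(27 - 14\right) \left(-4 - 1\right) = \left(\sqrt{64 + 169} - 8\right) + 13 \left(-5\right) = \left(\sqrt{233} - 8\right) - 65 = \left(-8 + \sqrt{233}\right) - 65 = -73 + \sqrt{233}$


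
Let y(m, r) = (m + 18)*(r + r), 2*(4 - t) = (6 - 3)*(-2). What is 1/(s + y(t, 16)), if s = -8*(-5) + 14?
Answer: 1/854 ≈ 0.0011710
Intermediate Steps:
s = 54 (s = 40 + 14 = 54)
t = 7 (t = 4 - (6 - 3)*(-2)/2 = 4 - 3*(-2)/2 = 4 - ½*(-6) = 4 + 3 = 7)
y(m, r) = 2*r*(18 + m) (y(m, r) = (18 + m)*(2*r) = 2*r*(18 + m))
1/(s + y(t, 16)) = 1/(54 + 2*16*(18 + 7)) = 1/(54 + 2*16*25) = 1/(54 + 800) = 1/854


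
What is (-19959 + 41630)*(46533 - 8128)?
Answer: 832274755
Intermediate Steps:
(-19959 + 41630)*(46533 - 8128) = 21671*38405 = 832274755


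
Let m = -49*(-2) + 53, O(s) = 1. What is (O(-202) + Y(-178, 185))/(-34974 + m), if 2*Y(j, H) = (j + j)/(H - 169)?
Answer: 81/278584 ≈ 0.00029076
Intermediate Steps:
Y(j, H) = j/(-169 + H) (Y(j, H) = ((j + j)/(H - 169))/2 = ((2*j)/(-169 + H))/2 = (2*j/(-169 + H))/2 = j/(-169 + H))
m = 151 (m = 98 + 53 = 151)
(O(-202) + Y(-178, 185))/(-34974 + m) = (1 - 178/(-169 + 185))/(-34974 + 151) = (1 - 178/16)/(-34823) = (1 - 178*1/16)*(-1/34823) = (1 - 89/8)*(-1/34823) = -81/8*(-1/34823) = 81/278584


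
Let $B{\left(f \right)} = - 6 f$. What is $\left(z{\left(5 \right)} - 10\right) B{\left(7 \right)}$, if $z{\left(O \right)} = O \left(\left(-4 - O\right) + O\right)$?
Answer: $1260$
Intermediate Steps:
$z{\left(O \right)} = - 4 O$ ($z{\left(O \right)} = O \left(-4\right) = - 4 O$)
$\left(z{\left(5 \right)} - 10\right) B{\left(7 \right)} = \left(\left(-4\right) 5 - 10\right) \left(\left(-6\right) 7\right) = \left(-20 - 10\right) \left(-42\right) = \left(-30\right) \left(-42\right) = 1260$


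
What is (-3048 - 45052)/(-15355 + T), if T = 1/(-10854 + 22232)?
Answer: 547281800/174709189 ≈ 3.1325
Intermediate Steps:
T = 1/11378 ≈ 8.7889e-5
(-3048 - 45052)/(-15355 + T) = (-3048 - 45052)/(-15355 + 1/11378) = -48100/(-174709189/11378) = -48100*(-11378/174709189) = 547281800/174709189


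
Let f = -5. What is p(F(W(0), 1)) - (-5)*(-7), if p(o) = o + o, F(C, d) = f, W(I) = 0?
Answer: -45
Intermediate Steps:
F(C, d) = -5
p(o) = 2*o
p(F(W(0), 1)) - (-5)*(-7) = 2*(-5) - (-5)*(-7) = -10 - 1*35 = -10 - 35 = -45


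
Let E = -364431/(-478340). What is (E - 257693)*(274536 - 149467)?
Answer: -15416568399483041/478340 ≈ -3.2229e+10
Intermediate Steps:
E = 364431/478340 (E = -364431*(-1/478340) = 364431/478340 ≈ 0.76187)
(E - 257693)*(274536 - 149467) = (364431/478340 - 257693)*(274536 - 149467) = -123264505189/478340*125069 = -15416568399483041/478340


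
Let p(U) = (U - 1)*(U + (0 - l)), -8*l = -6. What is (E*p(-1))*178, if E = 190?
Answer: 118370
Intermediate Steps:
l = ¾ (l = -⅛*(-6) = ¾ ≈ 0.75000)
p(U) = (-1 + U)*(-¾ + U) (p(U) = (U - 1)*(U + (0 - 1*¾)) = (-1 + U)*(U + (0 - ¾)) = (-1 + U)*(U - ¾) = (-1 + U)*(-¾ + U))
(E*p(-1))*178 = (190*(¾ + (-1)² - 7/4*(-1)))*178 = (190*(¾ + 1 + 7/4))*178 = (190*(7/2))*178 = 665*178 = 118370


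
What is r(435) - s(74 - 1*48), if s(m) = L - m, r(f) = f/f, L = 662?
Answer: -635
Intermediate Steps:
r(f) = 1
s(m) = 662 - m
r(435) - s(74 - 1*48) = 1 - (662 - (74 - 1*48)) = 1 - (662 - (74 - 48)) = 1 - (662 - 1*26) = 1 - (662 - 26) = 1 - 1*636 = 1 - 636 = -635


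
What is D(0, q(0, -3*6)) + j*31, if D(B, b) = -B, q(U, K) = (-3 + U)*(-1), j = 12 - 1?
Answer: 341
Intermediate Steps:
j = 11
q(U, K) = 3 - U
D(0, q(0, -3*6)) + j*31 = -1*0 + 11*31 = 0 + 341 = 341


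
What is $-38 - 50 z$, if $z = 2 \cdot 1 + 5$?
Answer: $-388$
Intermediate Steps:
$z = 7$ ($z = 2 + 5 = 7$)
$-38 - 50 z = -38 - 350 = -388$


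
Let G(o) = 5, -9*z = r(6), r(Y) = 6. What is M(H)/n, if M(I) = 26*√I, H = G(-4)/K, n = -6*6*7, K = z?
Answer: -13*I*√30/252 ≈ -0.28256*I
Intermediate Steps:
z = -⅔ (z = -⅑*6 = -⅔ ≈ -0.66667)
K = -⅔ ≈ -0.66667
n = -252 (n = -36*7 = -252)
H = -15/2 (H = 5/(-⅔) = 5*(-3/2) = -15/2 ≈ -7.5000)
M(H)/n = (26*√(-15/2))/(-252) = (26*(I*√30/2))*(-1/252) = (13*I*√30)*(-1/252) = -13*I*√30/252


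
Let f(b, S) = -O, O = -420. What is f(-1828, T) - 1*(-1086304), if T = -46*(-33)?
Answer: 1086724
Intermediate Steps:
T = 1518
f(b, S) = 420 (f(b, S) = -1*(-420) = 420)
f(-1828, T) - 1*(-1086304) = 420 - 1*(-1086304) = 420 + 1086304 = 1086724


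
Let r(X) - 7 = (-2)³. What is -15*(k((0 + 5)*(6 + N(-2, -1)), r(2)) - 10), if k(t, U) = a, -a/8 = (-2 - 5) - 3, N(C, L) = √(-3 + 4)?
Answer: -1050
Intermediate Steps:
r(X) = -1 (r(X) = 7 + (-2)³ = 7 - 8 = -1)
N(C, L) = 1 (N(C, L) = √1 = 1)
a = 80 (a = -8*((-2 - 5) - 3) = -8*(-7 - 3) = -8*(-10) = 80)
k(t, U) = 80
-15*(k((0 + 5)*(6 + N(-2, -1)), r(2)) - 10) = -15*(80 - 10) = -15*70 = -1050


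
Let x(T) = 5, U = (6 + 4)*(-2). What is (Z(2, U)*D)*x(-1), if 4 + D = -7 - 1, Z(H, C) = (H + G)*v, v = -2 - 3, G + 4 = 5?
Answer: 900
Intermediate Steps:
U = -20 (U = 10*(-2) = -20)
G = 1 (G = -4 + 5 = 1)
v = -5
Z(H, C) = -5 - 5*H (Z(H, C) = (H + 1)*(-5) = (1 + H)*(-5) = -5 - 5*H)
D = -12 (D = -4 + (-7 - 1) = -4 - 8 = -12)
(Z(2, U)*D)*x(-1) = ((-5 - 5*2)*(-12))*5 = ((-5 - 10)*(-12))*5 = -15*(-12)*5 = 180*5 = 900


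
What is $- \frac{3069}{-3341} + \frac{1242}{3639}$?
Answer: $\frac{5105871}{4052633} \approx 1.2599$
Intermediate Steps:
$- \frac{3069}{-3341} + \frac{1242}{3639} = \left(-3069\right) \left(- \frac{1}{3341}\right) + 1242 \cdot \frac{1}{3639} = \frac{3069}{3341} + \frac{414}{1213} = \frac{5105871}{4052633}$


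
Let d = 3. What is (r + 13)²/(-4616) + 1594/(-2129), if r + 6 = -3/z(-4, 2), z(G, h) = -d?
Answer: -936770/1228433 ≈ -0.76257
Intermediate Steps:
z(G, h) = -3 (z(G, h) = -1*3 = -3)
r = -5 (r = -6 - 3/(-3) = -6 - 3*(-⅓) = -6 + 1 = -5)
(r + 13)²/(-4616) + 1594/(-2129) = (-5 + 13)²/(-4616) + 1594/(-2129) = 8²*(-1/4616) + 1594*(-1/2129) = 64*(-1/4616) - 1594/2129 = -8/577 - 1594/2129 = -936770/1228433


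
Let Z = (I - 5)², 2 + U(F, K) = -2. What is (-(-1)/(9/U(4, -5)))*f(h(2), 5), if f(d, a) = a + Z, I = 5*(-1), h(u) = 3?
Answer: -140/3 ≈ -46.667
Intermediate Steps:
U(F, K) = -4 (U(F, K) = -2 - 2 = -4)
I = -5
Z = 100 (Z = (-5 - 5)² = (-10)² = 100)
f(d, a) = 100 + a (f(d, a) = a + 100 = 100 + a)
(-(-1)/(9/U(4, -5)))*f(h(2), 5) = (-(-1)/(9/(-4)))*(100 + 5) = -(-1)/(9*(-¼))*105 = -(-1)/(-9/4)*105 = -(-1)*(-4)/9*105 = -1*4/9*105 = -4/9*105 = -140/3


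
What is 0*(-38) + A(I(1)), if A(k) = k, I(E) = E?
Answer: 1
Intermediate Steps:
0*(-38) + A(I(1)) = 0*(-38) + 1 = 0 + 1 = 1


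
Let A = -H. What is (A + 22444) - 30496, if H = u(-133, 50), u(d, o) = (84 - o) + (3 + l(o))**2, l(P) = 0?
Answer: -8095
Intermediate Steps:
u(d, o) = 93 - o (u(d, o) = (84 - o) + (3 + 0)**2 = (84 - o) + 3**2 = (84 - o) + 9 = 93 - o)
H = 43 (H = 93 - 1*50 = 93 - 50 = 43)
A = -43 (A = -1*43 = -43)
(A + 22444) - 30496 = (-43 + 22444) - 30496 = 22401 - 30496 = -8095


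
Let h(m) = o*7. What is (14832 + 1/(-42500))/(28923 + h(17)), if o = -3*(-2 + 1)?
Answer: 630359999/1230120000 ≈ 0.51244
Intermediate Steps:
o = 3 (o = -3*(-1) = 3)
h(m) = 21 (h(m) = 3*7 = 21)
(14832 + 1/(-42500))/(28923 + h(17)) = (14832 + 1/(-42500))/(28923 + 21) = (14832 - 1/42500)/28944 = (630359999/42500)*(1/28944) = 630359999/1230120000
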